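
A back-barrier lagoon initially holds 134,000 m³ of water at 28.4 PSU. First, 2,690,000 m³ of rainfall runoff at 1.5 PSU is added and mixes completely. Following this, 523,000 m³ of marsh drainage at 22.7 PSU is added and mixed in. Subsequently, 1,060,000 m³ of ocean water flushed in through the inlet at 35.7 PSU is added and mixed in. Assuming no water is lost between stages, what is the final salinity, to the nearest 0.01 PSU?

By conservation of dissolved salt,
Initial salt = 134,000×28.4 = 3,805,600
After stage 1: salt = 3,805,600 + 2,690,000×1.5 = 7,840,600; volume = 2,824,000 m³; S = 2.776 PSU
After stage 2: salt = 7,840,600 + 523,000×22.7 = 19,712,700; volume = 3,347,000 m³; S = 5.89 PSU
After stage 3: salt = 19,712,700 + 1,060,000×35.7 = 57,554,700; volume = 4,407,000 m³
S = 57,554,700 / 4,407,000 = 13.0598 PSU

13.06 PSU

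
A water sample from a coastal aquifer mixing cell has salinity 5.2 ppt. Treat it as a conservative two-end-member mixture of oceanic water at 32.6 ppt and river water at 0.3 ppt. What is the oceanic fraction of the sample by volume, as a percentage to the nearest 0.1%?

15.2%

Let g be the oceanic fraction. Salt balance per unit volume:
g×32.6 + (1−g)×0.3 = 5.2
g = (5.2 − 0.3) / (32.6 − 0.3) = 4.9/32.3 = 0.1517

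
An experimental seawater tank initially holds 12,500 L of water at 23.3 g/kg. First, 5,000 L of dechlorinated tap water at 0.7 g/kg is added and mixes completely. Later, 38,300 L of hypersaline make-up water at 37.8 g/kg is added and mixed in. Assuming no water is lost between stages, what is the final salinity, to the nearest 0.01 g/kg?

31.23 g/kg

Salt balance:
Initial salt = 12,500×23.3 = 291,250
After stage 1: salt = 291,250 + 5,000×0.7 = 294,750; volume = 17,500 L; S = 16.843 g/kg
After stage 2: salt = 294,750 + 38,300×37.8 = 1,742,490; volume = 55,800 L
S = 1,742,490 / 55,800 = 31.2274 g/kg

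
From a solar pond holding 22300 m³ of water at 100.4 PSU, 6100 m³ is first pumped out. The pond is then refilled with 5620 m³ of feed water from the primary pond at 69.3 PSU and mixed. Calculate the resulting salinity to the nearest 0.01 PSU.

Remaining after removal: 16,200 m³ at 100.4 PSU (salt = 1,626,480)
After addition: salt = 1,626,480 + 5,620×69.3 = 2,015,946; volume = 21,820 m³
S = 2,015,946 / 21,820 = 92.3898 PSU

92.39 PSU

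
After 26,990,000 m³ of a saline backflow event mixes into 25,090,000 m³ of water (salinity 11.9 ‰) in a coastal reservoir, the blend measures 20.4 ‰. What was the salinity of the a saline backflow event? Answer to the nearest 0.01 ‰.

Salt balance: 25,090,000×11.9 + 26,990,000×S = 52,080,000×20.4
298,571,000 + 26,990,000·S = 1,062,432,000
S = (1,062,432,000 − 298,571,000) / 26,990,000 = 28.3016 ‰

28.30 ‰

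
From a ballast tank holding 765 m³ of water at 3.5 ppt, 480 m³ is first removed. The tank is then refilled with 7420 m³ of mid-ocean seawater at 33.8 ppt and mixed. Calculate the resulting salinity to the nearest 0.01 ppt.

Remaining after removal: 285 m³ at 3.5 ppt (salt = 997.5)
After addition: salt = 997.5 + 7,420×33.8 = 251,793.5; volume = 7,705 m³
S = 251,793.5 / 7,705 = 32.6792 ppt

32.68 ppt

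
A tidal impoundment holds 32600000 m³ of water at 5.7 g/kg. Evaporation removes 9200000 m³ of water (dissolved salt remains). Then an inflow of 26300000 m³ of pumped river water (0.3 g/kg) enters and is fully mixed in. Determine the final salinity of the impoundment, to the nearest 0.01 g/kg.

3.90 g/kg

After evaporation: salt = 32,600,000×5.7 = 185,820,000; volume = 32,600,000 − 9,200,000 = 23,400,000 m³
After mixing: salt = 185,820,000 + 26,300,000×0.3 = 193,710,000; volume = 23,400,000 + 26,300,000 = 49,700,000 m³
S = 193,710,000 / 49,700,000 = 3.8976 g/kg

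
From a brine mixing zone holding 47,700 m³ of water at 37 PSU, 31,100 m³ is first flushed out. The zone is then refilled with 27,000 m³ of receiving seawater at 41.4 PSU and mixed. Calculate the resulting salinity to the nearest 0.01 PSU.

39.72 PSU

Remaining after removal: 16,600 m³ at 37 PSU (salt = 614,200)
After addition: salt = 614,200 + 27,000×41.4 = 1,732,000; volume = 43,600 m³
S = 1,732,000 / 43,600 = 39.7248 PSU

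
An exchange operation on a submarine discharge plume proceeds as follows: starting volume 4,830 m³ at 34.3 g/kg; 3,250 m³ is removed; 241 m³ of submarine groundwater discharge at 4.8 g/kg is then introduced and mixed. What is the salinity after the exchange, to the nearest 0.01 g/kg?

Remaining after removal: 1,580 m³ at 34.3 g/kg (salt = 54,194)
After addition: salt = 54,194 + 241×4.8 = 55,350.8; volume = 1,821 m³
S = 55,350.8 / 1,821 = 30.3958 g/kg

30.40 g/kg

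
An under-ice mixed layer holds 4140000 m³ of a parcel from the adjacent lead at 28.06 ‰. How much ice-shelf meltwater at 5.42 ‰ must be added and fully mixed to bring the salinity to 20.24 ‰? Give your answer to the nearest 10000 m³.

2180000 m³

Salt balance: 4,140,000×28.06 + V×5.42 = (4,140,000+V)×20.24
116,168,400 + 5.42V = 83,793,600 + 20.24V
32,374,800 = 14.82V
V = 2,184,534.41 m³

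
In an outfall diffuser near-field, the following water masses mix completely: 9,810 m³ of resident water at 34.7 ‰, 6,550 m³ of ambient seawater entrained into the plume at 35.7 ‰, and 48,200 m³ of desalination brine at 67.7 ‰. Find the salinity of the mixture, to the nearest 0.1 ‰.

59.4 ‰

Mass of salt is conserved:
salt = 9,810×34.7 + 6,550×35.7 + 48,200×67.7 = 340,407 + 233,835 + 3,263,140 = 3,837,382
volume = 9,810 + 6,550 + 48,200 = 64,560 m³
S = 3,837,382 / 64,560 = 59.439 ‰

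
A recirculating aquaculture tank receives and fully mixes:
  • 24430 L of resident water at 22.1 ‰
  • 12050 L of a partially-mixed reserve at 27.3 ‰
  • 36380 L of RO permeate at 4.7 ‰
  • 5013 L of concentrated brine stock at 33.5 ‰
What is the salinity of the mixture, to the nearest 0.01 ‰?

Weighted by volume,
salt = 24,430×22.1 + 12,050×27.3 + 36,380×4.7 + 5,013×33.5 = 539,903 + 328,965 + 170,986 + 167,935.5 = 1,207,789.5
volume = 24,430 + 12,050 + 36,380 + 5,013 = 77,873 L
S = 1,207,789.5 / 77,873 = 15.5097 ‰

15.51 ‰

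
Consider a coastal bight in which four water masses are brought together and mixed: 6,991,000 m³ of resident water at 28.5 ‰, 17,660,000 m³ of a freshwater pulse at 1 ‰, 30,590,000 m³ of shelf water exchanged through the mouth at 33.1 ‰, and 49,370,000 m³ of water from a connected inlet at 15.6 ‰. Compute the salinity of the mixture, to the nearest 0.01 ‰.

19.11 ‰

Total salt / total volume:
salt = 6,991,000×28.5 + 17,660,000×1 + 30,590,000×33.1 + 49,370,000×15.6 = 199,243,500 + 17,660,000 + 1,012,529,000 + 770,172,000 = 1,999,604,500
volume = 6,991,000 + 17,660,000 + 30,590,000 + 49,370,000 = 104,611,000 m³
S = 1,999,604,500 / 104,611,000 = 19.1147 ‰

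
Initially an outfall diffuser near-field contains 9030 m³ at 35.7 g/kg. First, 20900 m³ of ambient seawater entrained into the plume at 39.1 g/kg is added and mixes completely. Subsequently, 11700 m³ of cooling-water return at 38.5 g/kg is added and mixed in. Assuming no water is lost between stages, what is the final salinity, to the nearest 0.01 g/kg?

38.19 g/kg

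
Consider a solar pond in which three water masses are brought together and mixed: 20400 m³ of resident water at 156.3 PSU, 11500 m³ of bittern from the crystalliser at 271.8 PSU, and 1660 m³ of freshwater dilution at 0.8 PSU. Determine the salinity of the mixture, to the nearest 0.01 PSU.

188.19 PSU

Total salt / total volume:
salt = 20,400×156.3 + 11,500×271.8 + 1,660×0.8 = 3,188,520 + 3,125,700 + 1,328 = 6,315,548
volume = 20,400 + 11,500 + 1,660 = 33,560 m³
S = 6,315,548 / 33,560 = 188.1868 PSU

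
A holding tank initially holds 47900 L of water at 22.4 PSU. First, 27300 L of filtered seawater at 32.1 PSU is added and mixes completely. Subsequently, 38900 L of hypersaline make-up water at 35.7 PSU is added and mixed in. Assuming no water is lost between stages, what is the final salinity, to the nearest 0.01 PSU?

Total salt / total volume:
Initial salt = 47,900×22.4 = 1,072,960
After stage 1: salt = 1,072,960 + 27,300×32.1 = 1,949,290; volume = 75,200 L; S = 25.921 PSU
After stage 2: salt = 1,949,290 + 38,900×35.7 = 3,338,020; volume = 114,100 L
S = 3,338,020 / 114,100 = 29.2552 PSU

29.26 PSU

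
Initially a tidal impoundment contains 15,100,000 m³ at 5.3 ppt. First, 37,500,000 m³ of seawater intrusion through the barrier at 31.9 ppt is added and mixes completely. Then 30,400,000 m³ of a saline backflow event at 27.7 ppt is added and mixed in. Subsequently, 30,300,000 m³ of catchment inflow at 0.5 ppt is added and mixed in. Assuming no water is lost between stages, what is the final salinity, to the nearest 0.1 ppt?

18.8 ppt

Total salt / total volume:
Initial salt = 15,100,000×5.3 = 80,030,000
After stage 1: salt = 80,030,000 + 37,500,000×31.9 = 1,276,280,000; volume = 52,600,000 m³; S = 24.264 ppt
After stage 2: salt = 1,276,280,000 + 30,400,000×27.7 = 2,118,360,000; volume = 83,000,000 m³; S = 25.522 ppt
After stage 3: salt = 2,118,360,000 + 30,300,000×0.5 = 2,133,510,000; volume = 113,300,000 m³
S = 2,133,510,000 / 113,300,000 = 18.8306 ppt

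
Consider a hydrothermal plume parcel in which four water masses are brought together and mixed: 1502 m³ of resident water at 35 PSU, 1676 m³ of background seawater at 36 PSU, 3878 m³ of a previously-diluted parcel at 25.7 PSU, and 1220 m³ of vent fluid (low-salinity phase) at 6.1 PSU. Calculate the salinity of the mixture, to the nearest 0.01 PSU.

26.58 PSU

Conserving salt mass:
salt = 1,502×35 + 1,676×36 + 3,878×25.7 + 1,220×6.1 = 52,570 + 60,336 + 99,664.6 + 7,442 = 220,012.6
volume = 1,502 + 1,676 + 3,878 + 1,220 = 8,276 m³
S = 220,012.6 / 8,276 = 26.5844 PSU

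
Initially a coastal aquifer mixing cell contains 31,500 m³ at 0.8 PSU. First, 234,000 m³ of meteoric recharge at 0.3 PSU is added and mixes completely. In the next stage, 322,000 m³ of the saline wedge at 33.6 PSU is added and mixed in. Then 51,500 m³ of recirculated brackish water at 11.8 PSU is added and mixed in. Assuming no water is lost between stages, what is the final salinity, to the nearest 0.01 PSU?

Salt balance:
Initial salt = 31,500×0.8 = 25,200
After stage 1: salt = 25,200 + 234,000×0.3 = 95,400; volume = 265,500 m³; S = 0.359 PSU
After stage 2: salt = 95,400 + 322,000×33.6 = 10,914,600; volume = 587,500 m³; S = 18.578 PSU
After stage 3: salt = 10,914,600 + 51,500×11.8 = 11,522,300; volume = 639,000 m³
S = 11,522,300 / 639,000 = 18.0318 PSU

18.03 PSU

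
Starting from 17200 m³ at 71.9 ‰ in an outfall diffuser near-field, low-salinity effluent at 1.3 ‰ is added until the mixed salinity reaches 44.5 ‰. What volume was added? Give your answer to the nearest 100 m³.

Salt balance: 17,200×71.9 + V×1.3 = (17,200+V)×44.5
1,236,680 + 1.3V = 765,400 + 44.5V
471,280 = 43.2V
V = 10,909.26 m³

10900 m³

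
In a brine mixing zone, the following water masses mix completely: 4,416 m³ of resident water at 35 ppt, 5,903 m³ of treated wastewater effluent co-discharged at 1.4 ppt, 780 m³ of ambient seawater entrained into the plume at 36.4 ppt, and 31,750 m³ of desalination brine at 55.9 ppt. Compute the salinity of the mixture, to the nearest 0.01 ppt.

45.88 ppt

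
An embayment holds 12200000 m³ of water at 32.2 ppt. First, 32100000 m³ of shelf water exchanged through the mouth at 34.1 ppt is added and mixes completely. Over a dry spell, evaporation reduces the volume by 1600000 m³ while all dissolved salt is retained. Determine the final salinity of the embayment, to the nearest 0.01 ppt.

34.83 ppt

After mixing: salt = 12,200,000×32.2 + 32,100,000×34.1 = 1,487,450,000; volume = 44,300,000 m³
After evaporation: salt unchanged = 1,487,450,000; volume = 44,300,000 − 1,600,000 = 42,700,000 m³
S = 1,487,450,000 / 42,700,000 = 34.8349 ppt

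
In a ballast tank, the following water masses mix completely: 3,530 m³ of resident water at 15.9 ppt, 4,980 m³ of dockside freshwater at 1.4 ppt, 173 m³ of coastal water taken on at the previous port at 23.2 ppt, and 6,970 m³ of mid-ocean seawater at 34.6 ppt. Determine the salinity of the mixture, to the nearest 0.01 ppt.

By conservation of dissolved salt,
salt = 3,530×15.9 + 4,980×1.4 + 173×23.2 + 6,970×34.6 = 56,127 + 6,972 + 4,013.6 + 241,162 = 308,274.6
volume = 3,530 + 4,980 + 173 + 6,970 = 15,653 m³
S = 308,274.6 / 15,653 = 19.6943 ppt

19.69 ppt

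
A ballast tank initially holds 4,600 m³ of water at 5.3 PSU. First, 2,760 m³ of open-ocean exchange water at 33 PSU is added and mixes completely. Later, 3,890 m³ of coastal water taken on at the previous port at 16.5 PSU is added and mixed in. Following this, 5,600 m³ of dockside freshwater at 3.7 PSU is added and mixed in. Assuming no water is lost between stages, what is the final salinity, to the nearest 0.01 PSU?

11.89 PSU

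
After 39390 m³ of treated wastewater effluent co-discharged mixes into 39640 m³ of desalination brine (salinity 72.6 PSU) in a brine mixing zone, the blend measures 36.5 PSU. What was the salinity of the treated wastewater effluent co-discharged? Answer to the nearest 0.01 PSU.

0.17 PSU

Salt balance: 39,640×72.6 + 39,390×S = 79,030×36.5
2,877,864 + 39,390·S = 2,884,595
S = (2,884,595 − 2,877,864) / 39,390 = 0.1709 PSU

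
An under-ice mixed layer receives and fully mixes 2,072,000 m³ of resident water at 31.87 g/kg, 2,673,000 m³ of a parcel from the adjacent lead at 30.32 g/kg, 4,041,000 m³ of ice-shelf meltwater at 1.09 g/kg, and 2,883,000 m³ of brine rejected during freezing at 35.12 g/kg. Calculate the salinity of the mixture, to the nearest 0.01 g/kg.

Mass of salt is conserved:
salt = 2,072,000×31.87 + 2,673,000×30.32 + 4,041,000×1.09 + 2,883,000×35.12 = 66,034,640 + 81,045,360 + 4,404,690 + 101,250,960 = 252,735,650
volume = 2,072,000 + 2,673,000 + 4,041,000 + 2,883,000 = 11,669,000 m³
S = 252,735,650 / 11,669,000 = 21.6587 g/kg

21.66 g/kg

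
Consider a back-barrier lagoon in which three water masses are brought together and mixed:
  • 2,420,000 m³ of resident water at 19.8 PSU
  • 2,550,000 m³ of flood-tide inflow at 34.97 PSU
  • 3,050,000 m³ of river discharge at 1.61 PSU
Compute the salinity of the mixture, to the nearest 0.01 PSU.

17.71 PSU

Mass of salt is conserved:
salt = 2,420,000×19.8 + 2,550,000×34.97 + 3,050,000×1.61 = 47,916,000 + 89,173,500 + 4,910,500 = 142,000,000
volume = 2,420,000 + 2,550,000 + 3,050,000 = 8,020,000 m³
S = 142,000,000 / 8,020,000 = 17.7057 PSU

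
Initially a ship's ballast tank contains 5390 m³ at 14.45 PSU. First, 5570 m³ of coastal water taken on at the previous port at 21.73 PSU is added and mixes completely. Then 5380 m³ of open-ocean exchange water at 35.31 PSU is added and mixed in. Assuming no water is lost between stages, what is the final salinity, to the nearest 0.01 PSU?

Salt balance:
Initial salt = 5,390×14.45 = 77,885.5
After stage 1: salt = 77,885.5 + 5,570×21.73 = 198,921.6; volume = 10,960 m³; S = 18.15 PSU
After stage 2: salt = 198,921.6 + 5,380×35.31 = 388,889.4; volume = 16,340 m³
S = 388,889.4 / 16,340 = 23.7998 PSU

23.80 PSU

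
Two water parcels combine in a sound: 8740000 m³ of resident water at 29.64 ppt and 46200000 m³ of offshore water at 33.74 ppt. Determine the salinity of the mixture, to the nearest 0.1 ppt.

Conserving salt mass:
salt = 8,740,000×29.64 + 46,200,000×33.74 = 259,053,600 + 1,558,788,000 = 1,817,841,600
volume = 8,740,000 + 46,200,000 = 54,940,000 m³
S = 1,817,841,600 / 54,940,000 = 33.088 ppt

33.1 ppt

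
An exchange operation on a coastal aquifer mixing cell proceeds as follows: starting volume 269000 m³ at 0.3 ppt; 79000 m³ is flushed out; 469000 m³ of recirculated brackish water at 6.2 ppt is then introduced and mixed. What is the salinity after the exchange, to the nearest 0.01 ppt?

4.50 ppt

Remaining after removal: 190,000 m³ at 0.3 ppt (salt = 57,000)
After addition: salt = 57,000 + 469,000×6.2 = 2,964,800; volume = 659,000 m³
S = 2,964,800 / 659,000 = 4.4989 ppt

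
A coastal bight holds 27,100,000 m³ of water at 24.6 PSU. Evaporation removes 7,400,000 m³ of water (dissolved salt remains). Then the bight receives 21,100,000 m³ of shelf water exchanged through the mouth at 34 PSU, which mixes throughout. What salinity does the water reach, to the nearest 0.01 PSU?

33.92 PSU

After evaporation: salt = 27,100,000×24.6 = 666,660,000; volume = 27,100,000 − 7,400,000 = 19,700,000 m³
After mixing: salt = 666,660,000 + 21,100,000×34 = 1,384,060,000; volume = 19,700,000 + 21,100,000 = 40,800,000 m³
S = 1,384,060,000 / 40,800,000 = 33.923 PSU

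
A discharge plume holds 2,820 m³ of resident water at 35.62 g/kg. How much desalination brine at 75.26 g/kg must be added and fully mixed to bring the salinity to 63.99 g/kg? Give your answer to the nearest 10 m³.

7100 m³

Salt balance: 2,820×35.62 + V×75.26 = (2,820+V)×63.99
100,448.4 + 75.26V = 180,451.8 + 63.99V
80,003.4 = 11.27V
V = 7,098.79 m³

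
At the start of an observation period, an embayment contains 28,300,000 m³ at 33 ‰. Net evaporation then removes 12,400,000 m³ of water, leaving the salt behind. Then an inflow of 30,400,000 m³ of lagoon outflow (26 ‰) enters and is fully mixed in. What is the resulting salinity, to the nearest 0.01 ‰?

37.24 ‰

After evaporation: salt = 28,300,000×33 = 933,900,000; volume = 28,300,000 − 12,400,000 = 15,900,000 m³
After mixing: salt = 933,900,000 + 30,400,000×26 = 1,724,300,000; volume = 15,900,000 + 30,400,000 = 46,300,000 m³
S = 1,724,300,000 / 46,300,000 = 37.2419 ‰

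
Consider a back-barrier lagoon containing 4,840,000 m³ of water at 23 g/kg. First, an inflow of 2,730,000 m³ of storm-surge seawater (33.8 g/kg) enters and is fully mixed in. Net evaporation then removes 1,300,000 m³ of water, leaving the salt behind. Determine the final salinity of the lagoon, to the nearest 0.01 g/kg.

After mixing: salt = 4,840,000×23 + 2,730,000×33.8 = 203,594,000; volume = 7,570,000 m³
After evaporation: salt unchanged = 203,594,000; volume = 7,570,000 − 1,300,000 = 6,270,000 m³
S = 203,594,000 / 6,270,000 = 32.4711 g/kg

32.47 g/kg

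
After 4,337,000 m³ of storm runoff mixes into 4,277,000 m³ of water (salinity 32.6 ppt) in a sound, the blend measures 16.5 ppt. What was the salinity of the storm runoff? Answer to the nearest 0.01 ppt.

0.62 ppt

Salt balance: 4,277,000×32.6 + 4,337,000×S = 8,614,000×16.5
139,430,200 + 4,337,000·S = 142,131,000
S = (142,131,000 − 139,430,200) / 4,337,000 = 0.6227 ppt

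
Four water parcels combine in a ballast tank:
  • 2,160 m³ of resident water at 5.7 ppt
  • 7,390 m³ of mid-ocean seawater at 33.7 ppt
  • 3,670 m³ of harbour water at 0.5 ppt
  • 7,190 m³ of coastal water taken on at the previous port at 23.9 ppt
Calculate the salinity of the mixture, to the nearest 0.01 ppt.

Conserving salt mass:
salt = 2,160×5.7 + 7,390×33.7 + 3,670×0.5 + 7,190×23.9 = 12,312 + 249,043 + 1,835 + 171,841 = 435,031
volume = 2,160 + 7,390 + 3,670 + 7,190 = 20,410 m³
S = 435,031 / 20,410 = 21.3146 ppt

21.31 ppt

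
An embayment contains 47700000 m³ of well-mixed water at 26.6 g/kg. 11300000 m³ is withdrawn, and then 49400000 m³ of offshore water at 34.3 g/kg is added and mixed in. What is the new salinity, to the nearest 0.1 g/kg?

Remaining after removal: 36,400,000 m³ at 26.6 g/kg (salt = 968,240,000)
After addition: salt = 968,240,000 + 49,400,000×34.3 = 2,662,660,000; volume = 85,800,000 m³
S = 2,662,660,000 / 85,800,000 = 31.0333 g/kg

31.0 g/kg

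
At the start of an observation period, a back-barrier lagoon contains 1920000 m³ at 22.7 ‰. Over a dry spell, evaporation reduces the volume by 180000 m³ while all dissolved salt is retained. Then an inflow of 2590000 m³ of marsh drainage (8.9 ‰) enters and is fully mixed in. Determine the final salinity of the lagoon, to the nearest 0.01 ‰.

15.39 ‰

After evaporation: salt = 1,920,000×22.7 = 43,584,000; volume = 1,920,000 − 180,000 = 1,740,000 m³
After mixing: salt = 43,584,000 + 2,590,000×8.9 = 66,635,000; volume = 1,740,000 + 2,590,000 = 4,330,000 m³
S = 66,635,000 / 4,330,000 = 15.3891 ‰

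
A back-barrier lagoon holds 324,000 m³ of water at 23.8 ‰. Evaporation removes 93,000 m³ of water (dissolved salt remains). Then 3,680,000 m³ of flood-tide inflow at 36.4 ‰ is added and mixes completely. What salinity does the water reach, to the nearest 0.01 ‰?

After evaporation: salt = 324,000×23.8 = 7,711,200; volume = 324,000 − 93,000 = 231,000 m³
After mixing: salt = 7,711,200 + 3,680,000×36.4 = 141,663,200; volume = 231,000 + 3,680,000 = 3,911,000 m³
S = 141,663,200 / 3,911,000 = 36.2217 ‰

36.22 ‰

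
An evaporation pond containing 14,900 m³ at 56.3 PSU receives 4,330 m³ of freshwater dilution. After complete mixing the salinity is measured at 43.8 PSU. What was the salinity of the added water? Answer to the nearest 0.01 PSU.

0.79 PSU

Salt balance: 14,900×56.3 + 4,330×S = 19,230×43.8
838,870 + 4,330·S = 842,274
S = (842,274 − 838,870) / 4,330 = 0.7861 PSU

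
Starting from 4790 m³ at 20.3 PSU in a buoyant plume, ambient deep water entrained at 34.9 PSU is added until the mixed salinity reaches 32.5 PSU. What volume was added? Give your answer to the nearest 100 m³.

24300 m³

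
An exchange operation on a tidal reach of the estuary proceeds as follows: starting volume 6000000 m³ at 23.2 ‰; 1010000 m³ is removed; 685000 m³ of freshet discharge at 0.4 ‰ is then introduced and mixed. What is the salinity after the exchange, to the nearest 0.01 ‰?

Remaining after removal: 4,990,000 m³ at 23.2 ‰ (salt = 115,768,000)
After addition: salt = 115,768,000 + 685,000×0.4 = 116,042,000; volume = 5,675,000 m³
S = 116,042,000 / 5,675,000 = 20.4479 ‰

20.45 ‰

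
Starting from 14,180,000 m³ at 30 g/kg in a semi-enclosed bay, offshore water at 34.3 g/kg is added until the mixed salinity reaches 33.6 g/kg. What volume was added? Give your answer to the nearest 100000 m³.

72900000 m³

Salt balance: 14,180,000×30 + V×34.3 = (14,180,000+V)×33.6
425,400,000 + 34.3V = 476,448,000 + 33.6V
51,048,000 = 0.7V
V = 72,925,714.29 m³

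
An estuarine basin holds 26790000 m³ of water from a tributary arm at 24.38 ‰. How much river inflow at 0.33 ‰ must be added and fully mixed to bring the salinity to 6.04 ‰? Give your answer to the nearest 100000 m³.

Salt balance: 26,790,000×24.38 + V×0.33 = (26,790,000+V)×6.04
653,140,200 + 0.33V = 161,811,600 + 6.04V
491,328,600 = 5.71V
V = 86,047,040.28 m³

86000000 m³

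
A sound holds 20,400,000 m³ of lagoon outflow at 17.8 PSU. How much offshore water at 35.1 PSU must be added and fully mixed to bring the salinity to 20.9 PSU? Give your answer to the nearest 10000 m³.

Salt balance: 20,400,000×17.8 + V×35.1 = (20,400,000+V)×20.9
363,120,000 + 35.1V = 426,360,000 + 20.9V
63,240,000 = 14.2V
V = 4,453,521.13 m³

4450000 m³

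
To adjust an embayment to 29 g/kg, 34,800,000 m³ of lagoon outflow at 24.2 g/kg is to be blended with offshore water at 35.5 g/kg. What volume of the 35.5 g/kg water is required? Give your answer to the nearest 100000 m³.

25700000 m³

Salt balance: 34,800,000×24.2 + V×35.5 = (34,800,000+V)×29
842,160,000 + 35.5V = 1,009,200,000 + 29V
167,040,000 = 6.5V
V = 25,698,461.54 m³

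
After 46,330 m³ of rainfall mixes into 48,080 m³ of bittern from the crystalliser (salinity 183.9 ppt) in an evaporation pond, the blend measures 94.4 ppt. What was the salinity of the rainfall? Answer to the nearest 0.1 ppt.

Salt balance: 48,080×183.9 + 46,330×S = 94,410×94.4
8,841,912 + 46,330·S = 8,912,304
S = (8,912,304 − 8,841,912) / 46,330 = 1.5194 ppt

1.5 ppt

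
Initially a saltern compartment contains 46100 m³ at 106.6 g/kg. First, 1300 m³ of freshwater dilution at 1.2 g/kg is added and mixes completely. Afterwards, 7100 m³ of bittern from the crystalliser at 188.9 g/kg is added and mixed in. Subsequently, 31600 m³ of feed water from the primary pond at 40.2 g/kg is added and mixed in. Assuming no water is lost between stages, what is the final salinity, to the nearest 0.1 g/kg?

87.4 g/kg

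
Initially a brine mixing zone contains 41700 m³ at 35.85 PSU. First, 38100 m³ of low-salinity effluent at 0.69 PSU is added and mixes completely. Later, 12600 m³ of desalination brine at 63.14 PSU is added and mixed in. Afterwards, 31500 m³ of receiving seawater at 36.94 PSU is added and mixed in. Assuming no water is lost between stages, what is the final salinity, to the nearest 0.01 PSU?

Salt balance:
Initial salt = 41,700×35.85 = 1,494,945
After stage 1: salt = 1,494,945 + 38,100×0.69 = 1,521,234; volume = 79,800 m³; S = 19.063 PSU
After stage 2: salt = 1,521,234 + 12,600×63.14 = 2,316,798; volume = 92,400 m³; S = 25.074 PSU
After stage 3: salt = 2,316,798 + 31,500×36.94 = 3,480,408; volume = 123,900 m³
S = 3,480,408 / 123,900 = 28.0905 PSU

28.09 PSU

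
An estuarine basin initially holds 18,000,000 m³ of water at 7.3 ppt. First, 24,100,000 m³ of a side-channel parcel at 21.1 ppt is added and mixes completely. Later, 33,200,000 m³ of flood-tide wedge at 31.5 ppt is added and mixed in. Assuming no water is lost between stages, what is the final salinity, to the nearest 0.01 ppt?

22.39 ppt

By conservation of dissolved salt,
Initial salt = 18,000,000×7.3 = 131,400,000
After stage 1: salt = 131,400,000 + 24,100,000×21.1 = 639,910,000; volume = 42,100,000 m³; S = 15.2 ppt
After stage 2: salt = 639,910,000 + 33,200,000×31.5 = 1,685,710,000; volume = 75,300,000 m³
S = 1,685,710,000 / 75,300,000 = 22.3866 ppt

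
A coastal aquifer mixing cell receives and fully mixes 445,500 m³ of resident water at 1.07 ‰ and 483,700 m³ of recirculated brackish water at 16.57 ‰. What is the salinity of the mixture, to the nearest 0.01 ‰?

Weighted by volume,
salt = 445,500×1.07 + 483,700×16.57 = 476,685 + 8,014,909 = 8,491,594
volume = 445,500 + 483,700 = 929,200 m³
S = 8,491,594 / 929,200 = 9.1386 ‰

9.14 ‰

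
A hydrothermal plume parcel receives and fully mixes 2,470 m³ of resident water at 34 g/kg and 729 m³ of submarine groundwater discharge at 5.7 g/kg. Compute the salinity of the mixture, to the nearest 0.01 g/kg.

By conservation of dissolved salt,
salt = 2,470×34 + 729×5.7 = 83,980 + 4,155.3 = 88,135.3
volume = 2,470 + 729 = 3,199 m³
S = 88,135.3 / 3,199 = 27.5509 g/kg

27.55 g/kg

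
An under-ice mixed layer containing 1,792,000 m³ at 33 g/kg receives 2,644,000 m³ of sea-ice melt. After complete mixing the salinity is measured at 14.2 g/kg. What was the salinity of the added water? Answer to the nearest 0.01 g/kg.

1.46 g/kg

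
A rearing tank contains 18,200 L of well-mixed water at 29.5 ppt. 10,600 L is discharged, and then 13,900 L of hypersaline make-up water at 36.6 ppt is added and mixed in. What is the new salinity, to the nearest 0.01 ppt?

34.09 ppt

Remaining after removal: 7,600 L at 29.5 ppt (salt = 224,200)
After addition: salt = 224,200 + 13,900×36.6 = 732,940; volume = 21,500 L
S = 732,940 / 21,500 = 34.0902 ppt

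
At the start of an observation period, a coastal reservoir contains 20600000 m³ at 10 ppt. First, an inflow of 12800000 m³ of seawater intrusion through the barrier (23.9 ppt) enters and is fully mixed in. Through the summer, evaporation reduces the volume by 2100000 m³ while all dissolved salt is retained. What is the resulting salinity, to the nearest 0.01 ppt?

16.36 ppt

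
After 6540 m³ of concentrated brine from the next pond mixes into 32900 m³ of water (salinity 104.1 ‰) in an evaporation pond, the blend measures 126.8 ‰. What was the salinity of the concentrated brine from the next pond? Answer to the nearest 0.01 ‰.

240.99 ‰

Salt balance: 32,900×104.1 + 6,540×S = 39,440×126.8
3,424,890 + 6,540·S = 5,000,992
S = (5,000,992 − 3,424,890) / 6,540 = 240.9942 ‰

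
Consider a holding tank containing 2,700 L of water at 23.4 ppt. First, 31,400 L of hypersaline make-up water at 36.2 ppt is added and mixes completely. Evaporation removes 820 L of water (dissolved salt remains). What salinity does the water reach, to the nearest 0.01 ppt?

36.05 ppt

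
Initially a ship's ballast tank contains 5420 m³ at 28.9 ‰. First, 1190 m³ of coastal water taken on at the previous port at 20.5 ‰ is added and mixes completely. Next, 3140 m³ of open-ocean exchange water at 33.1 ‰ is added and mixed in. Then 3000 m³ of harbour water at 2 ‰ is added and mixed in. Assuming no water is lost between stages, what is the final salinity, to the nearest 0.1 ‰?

Salt balance:
Initial salt = 5,420×28.9 = 156,638
After stage 1: salt = 156,638 + 1,190×20.5 = 181,033; volume = 6,610 m³; S = 27.388 ‰
After stage 2: salt = 181,033 + 3,140×33.1 = 284,967; volume = 9,750 m³; S = 29.227 ‰
After stage 3: salt = 284,967 + 3,000×2 = 290,967; volume = 12,750 m³
S = 290,967 / 12,750 = 22.8209 ‰

22.8 ‰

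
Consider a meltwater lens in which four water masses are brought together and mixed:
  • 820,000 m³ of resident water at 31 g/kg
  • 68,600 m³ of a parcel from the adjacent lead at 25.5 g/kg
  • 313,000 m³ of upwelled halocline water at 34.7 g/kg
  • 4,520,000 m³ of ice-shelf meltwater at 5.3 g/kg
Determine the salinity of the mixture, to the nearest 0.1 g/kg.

10.8 g/kg

Weighted by volume,
salt = 820,000×31 + 68,600×25.5 + 313,000×34.7 + 4,520,000×5.3 = 25,420,000 + 1,749,300 + 10,861,100 + 23,956,000 = 61,986,400
volume = 820,000 + 68,600 + 313,000 + 4,520,000 = 5,721,600 m³
S = 61,986,400 / 5,721,600 = 10.834 g/kg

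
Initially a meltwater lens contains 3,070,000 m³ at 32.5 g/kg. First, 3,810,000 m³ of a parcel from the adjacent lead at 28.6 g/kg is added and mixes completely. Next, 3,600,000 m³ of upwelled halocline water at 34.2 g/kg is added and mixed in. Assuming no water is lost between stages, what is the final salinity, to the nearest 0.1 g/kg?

31.7 g/kg

By conservation of dissolved salt,
Initial salt = 3,070,000×32.5 = 99,775,000
After stage 1: salt = 99,775,000 + 3,810,000×28.6 = 208,741,000; volume = 6,880,000 m³; S = 30.34 g/kg
After stage 2: salt = 208,741,000 + 3,600,000×34.2 = 331,861,000; volume = 10,480,000 m³
S = 331,861,000 / 10,480,000 = 31.6661 g/kg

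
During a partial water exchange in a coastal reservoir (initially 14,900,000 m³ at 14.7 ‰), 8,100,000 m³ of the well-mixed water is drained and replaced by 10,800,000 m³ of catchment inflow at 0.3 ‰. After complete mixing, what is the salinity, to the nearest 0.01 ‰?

5.86 ‰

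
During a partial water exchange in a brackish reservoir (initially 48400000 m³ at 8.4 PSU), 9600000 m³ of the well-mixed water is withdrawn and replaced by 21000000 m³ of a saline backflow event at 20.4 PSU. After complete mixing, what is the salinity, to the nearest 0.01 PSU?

Remaining after removal: 38,800,000 m³ at 8.4 PSU (salt = 325,920,000)
After addition: salt = 325,920,000 + 21,000,000×20.4 = 754,320,000; volume = 59,800,000 m³
S = 754,320,000 / 59,800,000 = 12.614 PSU

12.61 PSU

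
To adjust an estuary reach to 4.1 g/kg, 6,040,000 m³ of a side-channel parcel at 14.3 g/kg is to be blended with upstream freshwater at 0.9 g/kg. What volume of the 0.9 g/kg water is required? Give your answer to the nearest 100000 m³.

19300000 m³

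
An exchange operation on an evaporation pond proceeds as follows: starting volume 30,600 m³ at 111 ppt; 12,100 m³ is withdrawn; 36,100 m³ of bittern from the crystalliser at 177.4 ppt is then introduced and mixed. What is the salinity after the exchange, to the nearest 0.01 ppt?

Remaining after removal: 18,500 m³ at 111 ppt (salt = 2,053,500)
After addition: salt = 2,053,500 + 36,100×177.4 = 8,457,640; volume = 54,600 m³
S = 8,457,640 / 54,600 = 154.9018 ppt

154.90 ppt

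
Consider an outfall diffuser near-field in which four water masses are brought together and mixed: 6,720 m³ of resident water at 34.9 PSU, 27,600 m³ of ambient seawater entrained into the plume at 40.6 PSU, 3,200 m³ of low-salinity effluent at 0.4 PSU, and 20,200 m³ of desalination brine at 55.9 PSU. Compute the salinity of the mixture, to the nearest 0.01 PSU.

43.06 PSU

Total salt / total volume:
salt = 6,720×34.9 + 27,600×40.6 + 3,200×0.4 + 20,200×55.9 = 234,528 + 1,120,560 + 1,280 + 1,129,180 = 2,485,548
volume = 6,720 + 27,600 + 3,200 + 20,200 = 57,720 m³
S = 2,485,548 / 57,720 = 43.0622 PSU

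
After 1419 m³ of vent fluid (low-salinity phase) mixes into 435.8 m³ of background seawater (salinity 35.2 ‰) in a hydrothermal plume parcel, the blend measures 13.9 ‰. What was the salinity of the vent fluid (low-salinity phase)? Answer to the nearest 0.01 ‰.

7.36 ‰

Salt balance: 435.8×35.2 + 1,419×S = 1,854.8×13.9
15,340.16 + 1,419·S = 25,781.72
S = (25,781.72 − 15,340.16) / 1,419 = 7.3584 ‰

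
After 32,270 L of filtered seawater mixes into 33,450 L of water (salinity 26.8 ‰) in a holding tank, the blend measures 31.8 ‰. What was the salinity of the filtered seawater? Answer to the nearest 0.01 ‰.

36.98 ‰

Salt balance: 33,450×26.8 + 32,270×S = 65,720×31.8
896,460 + 32,270·S = 2,089,896
S = (2,089,896 − 896,460) / 32,270 = 36.9828 ‰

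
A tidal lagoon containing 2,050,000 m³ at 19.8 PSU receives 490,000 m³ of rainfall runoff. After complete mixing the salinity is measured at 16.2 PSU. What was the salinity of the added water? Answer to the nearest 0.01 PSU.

Salt balance: 2,050,000×19.8 + 490,000×S = 2,540,000×16.2
40,590,000 + 490,000·S = 41,148,000
S = (41,148,000 − 40,590,000) / 490,000 = 1.1388 PSU

1.14 PSU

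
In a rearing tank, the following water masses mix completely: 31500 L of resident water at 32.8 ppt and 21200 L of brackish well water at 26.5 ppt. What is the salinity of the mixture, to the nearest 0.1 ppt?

30.3 ppt

Conserving salt mass:
salt = 31,500×32.8 + 21,200×26.5 = 1,033,200 + 561,800 = 1,595,000
volume = 31,500 + 21,200 = 52,700 L
S = 1,595,000 / 52,700 = 30.266 ppt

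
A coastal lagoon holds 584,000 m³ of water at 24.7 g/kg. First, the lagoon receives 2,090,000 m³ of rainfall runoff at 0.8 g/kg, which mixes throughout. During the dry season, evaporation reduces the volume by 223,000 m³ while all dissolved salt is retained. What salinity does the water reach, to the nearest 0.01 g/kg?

After mixing: salt = 584,000×24.7 + 2,090,000×0.8 = 16,096,800; volume = 2,674,000 m³
After evaporation: salt unchanged = 16,096,800; volume = 2,674,000 − 223,000 = 2,451,000 m³
S = 16,096,800 / 2,451,000 = 6.5674 g/kg

6.57 g/kg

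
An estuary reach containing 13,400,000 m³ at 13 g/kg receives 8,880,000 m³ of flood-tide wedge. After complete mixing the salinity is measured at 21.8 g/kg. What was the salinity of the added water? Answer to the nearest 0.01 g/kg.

35.08 g/kg

Salt balance: 13,400,000×13 + 8,880,000×S = 22,280,000×21.8
174,200,000 + 8,880,000·S = 485,704,000
S = (485,704,000 − 174,200,000) / 8,880,000 = 35.0793 g/kg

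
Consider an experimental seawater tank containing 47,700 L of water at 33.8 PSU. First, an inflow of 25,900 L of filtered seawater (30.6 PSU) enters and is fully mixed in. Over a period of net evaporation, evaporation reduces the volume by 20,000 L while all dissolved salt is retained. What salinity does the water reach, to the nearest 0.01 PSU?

After mixing: salt = 47,700×33.8 + 25,900×30.6 = 2,404,800; volume = 73,600 L
After evaporation: salt unchanged = 2,404,800; volume = 73,600 − 20,000 = 53,600 L
S = 2,404,800 / 53,600 = 44.8657 PSU

44.87 PSU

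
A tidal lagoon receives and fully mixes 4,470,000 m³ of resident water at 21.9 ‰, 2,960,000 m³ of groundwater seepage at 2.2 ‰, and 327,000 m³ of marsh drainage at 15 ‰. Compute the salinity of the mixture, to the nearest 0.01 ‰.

14.09 ‰

Mass of salt is conserved:
salt = 4,470,000×21.9 + 2,960,000×2.2 + 327,000×15 = 97,893,000 + 6,512,000 + 4,905,000 = 109,310,000
volume = 4,470,000 + 2,960,000 + 327,000 = 7,757,000 m³
S = 109,310,000 / 7,757,000 = 14.0918 ‰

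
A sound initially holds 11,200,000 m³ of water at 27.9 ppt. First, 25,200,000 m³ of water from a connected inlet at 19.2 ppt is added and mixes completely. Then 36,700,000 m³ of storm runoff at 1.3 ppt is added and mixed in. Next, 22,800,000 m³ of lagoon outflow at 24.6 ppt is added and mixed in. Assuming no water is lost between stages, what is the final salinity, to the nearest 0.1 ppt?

Weighted by volume,
Initial salt = 11,200,000×27.9 = 312,480,000
After stage 1: salt = 312,480,000 + 25,200,000×19.2 = 796,320,000; volume = 36,400,000 m³; S = 21.877 ppt
After stage 2: salt = 796,320,000 + 36,700,000×1.3 = 844,030,000; volume = 73,100,000 m³; S = 11.546 ppt
After stage 3: salt = 844,030,000 + 22,800,000×24.6 = 1,404,910,000; volume = 95,900,000 m³
S = 1,404,910,000 / 95,900,000 = 14.6497 ppt

14.6 ppt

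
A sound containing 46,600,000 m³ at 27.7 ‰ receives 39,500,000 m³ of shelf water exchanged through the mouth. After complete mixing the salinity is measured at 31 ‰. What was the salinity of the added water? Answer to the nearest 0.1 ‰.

34.9 ‰

Salt balance: 46,600,000×27.7 + 39,500,000×S = 86,100,000×31
1,290,820,000 + 39,500,000·S = 2,669,100,000
S = (2,669,100,000 − 1,290,820,000) / 39,500,000 = 34.8932 ‰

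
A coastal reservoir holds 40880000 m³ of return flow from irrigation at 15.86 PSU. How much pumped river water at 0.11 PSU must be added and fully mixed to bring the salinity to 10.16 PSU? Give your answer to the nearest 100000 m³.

23200000 m³

Salt balance: 40,880,000×15.86 + V×0.11 = (40,880,000+V)×10.16
648,356,800 + 0.11V = 415,340,800 + 10.16V
233,016,000 = 10.05V
V = 23,185,671.64 m³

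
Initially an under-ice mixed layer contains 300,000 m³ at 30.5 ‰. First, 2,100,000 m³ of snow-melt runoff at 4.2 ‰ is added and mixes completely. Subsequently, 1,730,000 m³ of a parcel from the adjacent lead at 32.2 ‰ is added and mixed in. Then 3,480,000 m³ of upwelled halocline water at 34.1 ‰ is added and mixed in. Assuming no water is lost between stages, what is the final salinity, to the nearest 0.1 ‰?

By conservation of dissolved salt,
Initial salt = 300,000×30.5 = 9,150,000
After stage 1: salt = 9,150,000 + 2,100,000×4.2 = 17,970,000; volume = 2,400,000 m³; S = 7.488 ‰
After stage 2: salt = 17,970,000 + 1,730,000×32.2 = 73,676,000; volume = 4,130,000 m³; S = 17.839 ‰
After stage 3: salt = 73,676,000 + 3,480,000×34.1 = 192,344,000; volume = 7,610,000 m³
S = 192,344,000 / 7,610,000 = 25.2752 ‰

25.3 ‰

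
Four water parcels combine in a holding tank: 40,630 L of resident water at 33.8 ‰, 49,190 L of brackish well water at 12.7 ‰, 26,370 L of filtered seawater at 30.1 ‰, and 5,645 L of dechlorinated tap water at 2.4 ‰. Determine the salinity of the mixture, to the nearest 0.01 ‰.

By conservation of dissolved salt,
salt = 40,630×33.8 + 49,190×12.7 + 26,370×30.1 + 5,645×2.4 = 1,373,294 + 624,713 + 793,737 + 13,548 = 2,805,292
volume = 40,630 + 49,190 + 26,370 + 5,645 = 121,835 L
S = 2,805,292 / 121,835 = 23.0253 ‰

23.03 ‰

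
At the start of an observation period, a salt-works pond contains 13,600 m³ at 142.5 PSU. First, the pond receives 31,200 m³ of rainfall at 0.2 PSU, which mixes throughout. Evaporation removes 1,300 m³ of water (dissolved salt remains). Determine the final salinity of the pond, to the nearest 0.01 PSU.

After mixing: salt = 13,600×142.5 + 31,200×0.2 = 1,944,240; volume = 44,800 m³
After evaporation: salt unchanged = 1,944,240; volume = 44,800 − 1,300 = 43,500 m³
S = 1,944,240 / 43,500 = 44.6952 PSU

44.70 PSU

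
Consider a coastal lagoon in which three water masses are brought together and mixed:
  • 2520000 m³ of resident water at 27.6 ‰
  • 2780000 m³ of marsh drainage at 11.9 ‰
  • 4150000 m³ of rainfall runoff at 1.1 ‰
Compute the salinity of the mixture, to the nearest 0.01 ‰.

Conserving salt mass:
salt = 2,520,000×27.6 + 2,780,000×11.9 + 4,150,000×1.1 = 69,552,000 + 33,082,000 + 4,565,000 = 107,199,000
volume = 2,520,000 + 2,780,000 + 4,150,000 = 9,450,000 m³
S = 107,199,000 / 9,450,000 = 11.3438 ‰

11.34 ‰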